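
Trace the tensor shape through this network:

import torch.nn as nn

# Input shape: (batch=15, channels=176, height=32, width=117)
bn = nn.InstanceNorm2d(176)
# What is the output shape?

Input shape: (15, 176, 32, 117)
Output shape: (15, 176, 32, 117)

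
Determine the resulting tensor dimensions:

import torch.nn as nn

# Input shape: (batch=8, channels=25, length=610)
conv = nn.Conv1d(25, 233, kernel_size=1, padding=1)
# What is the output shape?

Input shape: (8, 25, 610)
Output shape: (8, 233, 612)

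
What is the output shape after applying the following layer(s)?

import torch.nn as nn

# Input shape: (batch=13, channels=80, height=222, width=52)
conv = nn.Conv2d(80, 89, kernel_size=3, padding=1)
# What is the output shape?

Input shape: (13, 80, 222, 52)
Output shape: (13, 89, 222, 52)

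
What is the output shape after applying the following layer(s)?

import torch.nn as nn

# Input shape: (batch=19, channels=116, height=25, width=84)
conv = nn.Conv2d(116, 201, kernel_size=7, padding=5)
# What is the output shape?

Input shape: (19, 116, 25, 84)
Output shape: (19, 201, 29, 88)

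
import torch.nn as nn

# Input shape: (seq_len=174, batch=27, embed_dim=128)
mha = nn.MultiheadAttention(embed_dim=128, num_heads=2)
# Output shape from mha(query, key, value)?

Input shape: (174, 27, 128)
Output shape: (174, 27, 128)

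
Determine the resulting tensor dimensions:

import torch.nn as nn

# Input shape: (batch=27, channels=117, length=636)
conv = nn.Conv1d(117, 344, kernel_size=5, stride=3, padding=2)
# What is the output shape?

Input shape: (27, 117, 636)
Output shape: (27, 344, 212)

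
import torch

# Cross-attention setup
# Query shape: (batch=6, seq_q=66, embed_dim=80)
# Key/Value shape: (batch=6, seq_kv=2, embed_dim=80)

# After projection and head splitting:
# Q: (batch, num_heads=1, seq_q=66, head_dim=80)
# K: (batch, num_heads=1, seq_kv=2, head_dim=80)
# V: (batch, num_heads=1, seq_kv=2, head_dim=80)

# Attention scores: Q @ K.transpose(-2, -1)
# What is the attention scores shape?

Input shape: (6, 66, 80)
Output shape: (6, 1, 66, 2)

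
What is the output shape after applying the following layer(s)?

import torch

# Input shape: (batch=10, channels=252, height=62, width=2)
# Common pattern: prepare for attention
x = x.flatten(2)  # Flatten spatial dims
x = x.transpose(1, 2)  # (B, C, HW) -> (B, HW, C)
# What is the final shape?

Input shape: (10, 252, 62, 2)
  -> after flatten(2): (10, 252, 124)
Output shape: (10, 124, 252)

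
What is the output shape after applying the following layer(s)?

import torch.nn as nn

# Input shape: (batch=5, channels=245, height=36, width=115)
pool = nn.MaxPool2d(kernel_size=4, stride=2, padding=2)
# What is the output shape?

Input shape: (5, 245, 36, 115)
Output shape: (5, 245, 19, 58)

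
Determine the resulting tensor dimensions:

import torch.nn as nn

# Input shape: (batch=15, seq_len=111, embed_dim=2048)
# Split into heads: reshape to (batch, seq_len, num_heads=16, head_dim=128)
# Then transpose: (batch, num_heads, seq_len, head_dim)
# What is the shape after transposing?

Input shape: (15, 111, 2048)
  -> after reshape: (15, 111, 16, 128)
Output shape: (15, 16, 111, 128)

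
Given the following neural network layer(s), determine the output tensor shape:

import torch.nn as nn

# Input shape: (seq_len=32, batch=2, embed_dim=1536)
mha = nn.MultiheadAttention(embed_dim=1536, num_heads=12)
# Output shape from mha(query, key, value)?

Input shape: (32, 2, 1536)
Output shape: (32, 2, 1536)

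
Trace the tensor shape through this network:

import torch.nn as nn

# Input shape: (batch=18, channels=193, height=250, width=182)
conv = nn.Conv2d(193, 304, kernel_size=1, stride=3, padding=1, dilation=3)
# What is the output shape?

Input shape: (18, 193, 250, 182)
Output shape: (18, 304, 84, 62)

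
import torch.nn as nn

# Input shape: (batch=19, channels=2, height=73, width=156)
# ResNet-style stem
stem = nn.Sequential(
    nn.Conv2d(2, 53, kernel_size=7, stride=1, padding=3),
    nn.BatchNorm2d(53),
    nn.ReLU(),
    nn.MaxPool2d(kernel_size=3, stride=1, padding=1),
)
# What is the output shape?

Input shape: (19, 2, 73, 156)
  -> after Conv2d 7x7 stride=1: (19, 53, 73, 156)
Output shape: (19, 53, 73, 156)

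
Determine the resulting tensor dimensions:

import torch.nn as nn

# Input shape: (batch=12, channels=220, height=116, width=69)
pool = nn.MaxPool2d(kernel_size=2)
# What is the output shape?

Input shape: (12, 220, 116, 69)
Output shape: (12, 220, 58, 34)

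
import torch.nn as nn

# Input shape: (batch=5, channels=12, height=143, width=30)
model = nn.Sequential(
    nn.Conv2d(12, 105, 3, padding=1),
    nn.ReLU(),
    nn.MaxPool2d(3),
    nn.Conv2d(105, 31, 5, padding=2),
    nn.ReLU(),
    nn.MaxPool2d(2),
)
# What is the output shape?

Input shape: (5, 12, 143, 30)
  -> after first Conv2d: (5, 105, 143, 30)
  -> after first MaxPool2d: (5, 105, 47, 10)
  -> after second Conv2d: (5, 31, 47, 10)
Output shape: (5, 31, 23, 5)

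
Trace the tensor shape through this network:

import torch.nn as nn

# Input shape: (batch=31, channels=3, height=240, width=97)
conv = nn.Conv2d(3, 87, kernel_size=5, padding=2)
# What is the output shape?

Input shape: (31, 3, 240, 97)
Output shape: (31, 87, 240, 97)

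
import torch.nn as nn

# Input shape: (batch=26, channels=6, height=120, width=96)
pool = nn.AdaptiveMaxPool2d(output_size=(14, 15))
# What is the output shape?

Input shape: (26, 6, 120, 96)
Output shape: (26, 6, 14, 15)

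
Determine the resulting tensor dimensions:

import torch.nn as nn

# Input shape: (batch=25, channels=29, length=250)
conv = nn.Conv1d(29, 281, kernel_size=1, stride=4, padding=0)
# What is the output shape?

Input shape: (25, 29, 250)
Output shape: (25, 281, 63)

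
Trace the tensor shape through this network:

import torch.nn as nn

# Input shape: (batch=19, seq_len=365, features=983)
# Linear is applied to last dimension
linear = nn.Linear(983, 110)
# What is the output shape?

Input shape: (19, 365, 983)
Output shape: (19, 365, 110)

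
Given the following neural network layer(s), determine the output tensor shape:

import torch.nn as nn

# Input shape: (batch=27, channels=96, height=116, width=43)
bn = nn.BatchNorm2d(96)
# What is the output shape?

Input shape: (27, 96, 116, 43)
Output shape: (27, 96, 116, 43)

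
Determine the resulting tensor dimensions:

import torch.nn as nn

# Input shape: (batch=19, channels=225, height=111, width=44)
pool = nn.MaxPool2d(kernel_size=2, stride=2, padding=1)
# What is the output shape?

Input shape: (19, 225, 111, 44)
Output shape: (19, 225, 56, 23)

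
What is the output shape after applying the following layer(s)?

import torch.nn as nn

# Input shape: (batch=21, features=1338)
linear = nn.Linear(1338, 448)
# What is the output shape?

Input shape: (21, 1338)
Output shape: (21, 448)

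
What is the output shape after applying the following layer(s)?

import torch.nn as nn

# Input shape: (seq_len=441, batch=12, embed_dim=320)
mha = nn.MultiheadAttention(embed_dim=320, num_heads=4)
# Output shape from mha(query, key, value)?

Input shape: (441, 12, 320)
Output shape: (441, 12, 320)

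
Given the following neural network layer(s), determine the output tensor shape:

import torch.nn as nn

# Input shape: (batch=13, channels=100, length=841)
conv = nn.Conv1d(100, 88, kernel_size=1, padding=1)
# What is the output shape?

Input shape: (13, 100, 841)
Output shape: (13, 88, 843)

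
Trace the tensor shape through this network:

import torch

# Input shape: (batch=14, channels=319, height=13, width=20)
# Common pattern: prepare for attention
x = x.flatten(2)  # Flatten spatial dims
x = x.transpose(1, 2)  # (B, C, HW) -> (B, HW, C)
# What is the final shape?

Input shape: (14, 319, 13, 20)
  -> after flatten(2): (14, 319, 260)
Output shape: (14, 260, 319)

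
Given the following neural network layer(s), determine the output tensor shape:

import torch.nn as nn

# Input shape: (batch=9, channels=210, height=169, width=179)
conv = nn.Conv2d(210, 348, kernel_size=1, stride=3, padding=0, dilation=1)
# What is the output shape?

Input shape: (9, 210, 169, 179)
Output shape: (9, 348, 57, 60)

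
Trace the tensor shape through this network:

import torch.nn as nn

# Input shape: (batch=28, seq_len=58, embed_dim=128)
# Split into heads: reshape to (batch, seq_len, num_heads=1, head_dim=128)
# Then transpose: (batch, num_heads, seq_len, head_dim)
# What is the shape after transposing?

Input shape: (28, 58, 128)
  -> after reshape: (28, 58, 1, 128)
Output shape: (28, 1, 58, 128)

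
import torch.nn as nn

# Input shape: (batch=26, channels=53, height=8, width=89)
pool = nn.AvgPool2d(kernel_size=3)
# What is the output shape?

Input shape: (26, 53, 8, 89)
Output shape: (26, 53, 2, 29)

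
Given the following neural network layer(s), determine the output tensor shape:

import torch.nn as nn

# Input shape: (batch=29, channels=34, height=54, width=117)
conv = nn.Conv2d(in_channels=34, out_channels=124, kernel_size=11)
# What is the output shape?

Input shape: (29, 34, 54, 117)
Output shape: (29, 124, 44, 107)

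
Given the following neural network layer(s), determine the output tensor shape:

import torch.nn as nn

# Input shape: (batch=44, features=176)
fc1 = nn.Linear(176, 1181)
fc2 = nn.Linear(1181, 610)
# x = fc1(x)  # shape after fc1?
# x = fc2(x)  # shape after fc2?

Input shape: (44, 176)
  -> after fc1: (44, 1181)
Output shape: (44, 610)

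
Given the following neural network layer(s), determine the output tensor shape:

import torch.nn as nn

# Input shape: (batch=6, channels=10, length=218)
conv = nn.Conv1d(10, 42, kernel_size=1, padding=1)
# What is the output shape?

Input shape: (6, 10, 218)
Output shape: (6, 42, 220)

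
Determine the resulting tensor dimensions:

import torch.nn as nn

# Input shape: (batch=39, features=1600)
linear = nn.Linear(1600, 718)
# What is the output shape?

Input shape: (39, 1600)
Output shape: (39, 718)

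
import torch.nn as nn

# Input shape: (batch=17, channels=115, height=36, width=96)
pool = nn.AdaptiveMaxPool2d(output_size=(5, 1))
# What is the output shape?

Input shape: (17, 115, 36, 96)
Output shape: (17, 115, 5, 1)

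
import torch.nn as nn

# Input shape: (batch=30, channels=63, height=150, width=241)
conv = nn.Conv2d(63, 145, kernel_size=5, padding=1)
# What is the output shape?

Input shape: (30, 63, 150, 241)
Output shape: (30, 145, 148, 239)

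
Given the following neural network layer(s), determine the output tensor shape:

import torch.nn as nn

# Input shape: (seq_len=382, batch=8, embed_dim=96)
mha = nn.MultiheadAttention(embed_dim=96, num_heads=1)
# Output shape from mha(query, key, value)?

Input shape: (382, 8, 96)
Output shape: (382, 8, 96)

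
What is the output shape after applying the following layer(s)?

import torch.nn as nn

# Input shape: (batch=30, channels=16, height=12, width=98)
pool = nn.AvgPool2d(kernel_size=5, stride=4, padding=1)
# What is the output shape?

Input shape: (30, 16, 12, 98)
Output shape: (30, 16, 3, 24)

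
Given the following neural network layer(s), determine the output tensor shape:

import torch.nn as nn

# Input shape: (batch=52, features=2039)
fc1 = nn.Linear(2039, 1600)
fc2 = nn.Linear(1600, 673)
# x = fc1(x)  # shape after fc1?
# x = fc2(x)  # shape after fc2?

Input shape: (52, 2039)
  -> after fc1: (52, 1600)
Output shape: (52, 673)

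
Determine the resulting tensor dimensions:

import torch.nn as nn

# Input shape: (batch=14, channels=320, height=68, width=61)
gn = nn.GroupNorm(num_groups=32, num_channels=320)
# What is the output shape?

Input shape: (14, 320, 68, 61)
Output shape: (14, 320, 68, 61)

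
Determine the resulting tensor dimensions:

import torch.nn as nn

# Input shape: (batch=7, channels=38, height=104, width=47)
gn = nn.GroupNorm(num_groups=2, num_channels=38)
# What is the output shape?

Input shape: (7, 38, 104, 47)
Output shape: (7, 38, 104, 47)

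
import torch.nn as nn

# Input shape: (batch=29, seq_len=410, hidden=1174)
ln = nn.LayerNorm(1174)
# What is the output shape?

Input shape: (29, 410, 1174)
Output shape: (29, 410, 1174)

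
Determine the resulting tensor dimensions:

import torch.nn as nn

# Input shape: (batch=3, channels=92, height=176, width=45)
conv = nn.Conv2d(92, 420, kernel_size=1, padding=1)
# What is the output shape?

Input shape: (3, 92, 176, 45)
Output shape: (3, 420, 178, 47)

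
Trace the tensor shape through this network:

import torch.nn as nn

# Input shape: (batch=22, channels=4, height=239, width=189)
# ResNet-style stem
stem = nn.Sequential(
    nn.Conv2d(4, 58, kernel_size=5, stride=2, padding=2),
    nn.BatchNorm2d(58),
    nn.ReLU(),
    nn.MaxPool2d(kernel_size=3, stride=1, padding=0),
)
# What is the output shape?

Input shape: (22, 4, 239, 189)
  -> after Conv2d 5x5 stride=2: (22, 58, 120, 95)
Output shape: (22, 58, 118, 93)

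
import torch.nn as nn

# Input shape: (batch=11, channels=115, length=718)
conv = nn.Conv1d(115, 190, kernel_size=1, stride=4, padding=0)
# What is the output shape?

Input shape: (11, 115, 718)
Output shape: (11, 190, 180)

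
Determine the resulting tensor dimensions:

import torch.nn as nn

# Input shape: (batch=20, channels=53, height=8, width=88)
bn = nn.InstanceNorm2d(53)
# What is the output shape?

Input shape: (20, 53, 8, 88)
Output shape: (20, 53, 8, 88)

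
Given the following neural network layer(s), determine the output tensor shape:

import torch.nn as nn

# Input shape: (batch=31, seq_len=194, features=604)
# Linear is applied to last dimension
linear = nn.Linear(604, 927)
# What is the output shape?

Input shape: (31, 194, 604)
Output shape: (31, 194, 927)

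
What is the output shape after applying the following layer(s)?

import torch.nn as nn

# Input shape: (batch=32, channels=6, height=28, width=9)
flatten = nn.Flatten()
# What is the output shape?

Input shape: (32, 6, 28, 9)
Output shape: (32, 1512)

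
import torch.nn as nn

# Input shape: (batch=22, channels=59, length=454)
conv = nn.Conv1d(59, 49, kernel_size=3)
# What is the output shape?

Input shape: (22, 59, 454)
Output shape: (22, 49, 452)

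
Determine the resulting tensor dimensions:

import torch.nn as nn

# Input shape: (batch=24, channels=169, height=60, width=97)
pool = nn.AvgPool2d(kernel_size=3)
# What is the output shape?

Input shape: (24, 169, 60, 97)
Output shape: (24, 169, 20, 32)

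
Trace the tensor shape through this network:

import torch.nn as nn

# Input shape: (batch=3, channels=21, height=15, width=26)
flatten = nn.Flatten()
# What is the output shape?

Input shape: (3, 21, 15, 26)
Output shape: (3, 8190)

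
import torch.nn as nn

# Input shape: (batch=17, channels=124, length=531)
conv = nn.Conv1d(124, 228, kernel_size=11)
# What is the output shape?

Input shape: (17, 124, 531)
Output shape: (17, 228, 521)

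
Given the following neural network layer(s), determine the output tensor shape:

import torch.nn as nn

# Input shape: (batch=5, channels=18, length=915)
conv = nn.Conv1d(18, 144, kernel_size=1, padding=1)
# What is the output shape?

Input shape: (5, 18, 915)
Output shape: (5, 144, 917)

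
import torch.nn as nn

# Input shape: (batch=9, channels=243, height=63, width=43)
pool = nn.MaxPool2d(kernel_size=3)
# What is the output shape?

Input shape: (9, 243, 63, 43)
Output shape: (9, 243, 21, 14)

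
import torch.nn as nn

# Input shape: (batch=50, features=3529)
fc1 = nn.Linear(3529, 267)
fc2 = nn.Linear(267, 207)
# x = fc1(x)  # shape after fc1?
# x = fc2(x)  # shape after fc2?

Input shape: (50, 3529)
  -> after fc1: (50, 267)
Output shape: (50, 207)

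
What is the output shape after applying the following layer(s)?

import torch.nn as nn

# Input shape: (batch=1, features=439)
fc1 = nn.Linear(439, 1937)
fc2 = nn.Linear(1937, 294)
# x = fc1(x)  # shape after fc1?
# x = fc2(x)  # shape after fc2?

Input shape: (1, 439)
  -> after fc1: (1, 1937)
Output shape: (1, 294)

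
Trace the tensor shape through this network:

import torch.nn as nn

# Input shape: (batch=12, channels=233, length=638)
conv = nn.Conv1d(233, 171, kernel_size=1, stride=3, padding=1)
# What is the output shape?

Input shape: (12, 233, 638)
Output shape: (12, 171, 214)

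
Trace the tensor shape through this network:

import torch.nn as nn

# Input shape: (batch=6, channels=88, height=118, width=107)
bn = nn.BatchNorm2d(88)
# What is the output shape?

Input shape: (6, 88, 118, 107)
Output shape: (6, 88, 118, 107)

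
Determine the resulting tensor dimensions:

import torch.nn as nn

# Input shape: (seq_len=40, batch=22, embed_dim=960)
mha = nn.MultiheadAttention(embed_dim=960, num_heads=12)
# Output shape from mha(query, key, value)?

Input shape: (40, 22, 960)
Output shape: (40, 22, 960)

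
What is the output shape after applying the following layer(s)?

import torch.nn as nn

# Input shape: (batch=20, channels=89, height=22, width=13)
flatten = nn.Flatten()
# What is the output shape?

Input shape: (20, 89, 22, 13)
Output shape: (20, 25454)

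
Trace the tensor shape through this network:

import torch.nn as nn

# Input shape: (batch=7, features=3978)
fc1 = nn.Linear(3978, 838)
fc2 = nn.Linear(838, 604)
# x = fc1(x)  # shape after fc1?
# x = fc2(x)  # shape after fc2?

Input shape: (7, 3978)
  -> after fc1: (7, 838)
Output shape: (7, 604)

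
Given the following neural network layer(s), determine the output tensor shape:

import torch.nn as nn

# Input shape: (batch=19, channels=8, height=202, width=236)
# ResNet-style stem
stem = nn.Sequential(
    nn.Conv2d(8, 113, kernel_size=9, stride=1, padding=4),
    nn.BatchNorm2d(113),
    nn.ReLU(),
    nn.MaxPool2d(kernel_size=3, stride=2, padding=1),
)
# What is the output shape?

Input shape: (19, 8, 202, 236)
  -> after Conv2d 9x9 stride=1: (19, 113, 202, 236)
Output shape: (19, 113, 101, 118)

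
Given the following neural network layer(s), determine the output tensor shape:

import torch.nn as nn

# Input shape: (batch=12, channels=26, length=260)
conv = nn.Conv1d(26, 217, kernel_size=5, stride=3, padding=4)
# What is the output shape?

Input shape: (12, 26, 260)
Output shape: (12, 217, 88)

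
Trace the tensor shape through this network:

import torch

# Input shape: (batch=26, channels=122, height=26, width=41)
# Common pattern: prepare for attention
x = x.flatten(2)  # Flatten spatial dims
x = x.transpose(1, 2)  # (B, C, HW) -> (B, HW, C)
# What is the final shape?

Input shape: (26, 122, 26, 41)
  -> after flatten(2): (26, 122, 1066)
Output shape: (26, 1066, 122)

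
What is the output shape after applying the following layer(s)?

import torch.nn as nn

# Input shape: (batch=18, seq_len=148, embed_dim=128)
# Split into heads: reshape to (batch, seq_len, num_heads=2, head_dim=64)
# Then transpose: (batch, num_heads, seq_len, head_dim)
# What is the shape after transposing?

Input shape: (18, 148, 128)
  -> after reshape: (18, 148, 2, 64)
Output shape: (18, 2, 148, 64)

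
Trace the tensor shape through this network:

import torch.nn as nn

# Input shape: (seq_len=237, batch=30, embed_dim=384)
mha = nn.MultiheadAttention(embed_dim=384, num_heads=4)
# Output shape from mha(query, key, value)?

Input shape: (237, 30, 384)
Output shape: (237, 30, 384)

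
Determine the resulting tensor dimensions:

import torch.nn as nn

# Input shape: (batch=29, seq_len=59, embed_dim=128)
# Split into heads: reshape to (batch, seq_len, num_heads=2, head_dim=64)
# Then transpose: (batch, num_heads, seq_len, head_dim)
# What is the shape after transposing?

Input shape: (29, 59, 128)
  -> after reshape: (29, 59, 2, 64)
Output shape: (29, 2, 59, 64)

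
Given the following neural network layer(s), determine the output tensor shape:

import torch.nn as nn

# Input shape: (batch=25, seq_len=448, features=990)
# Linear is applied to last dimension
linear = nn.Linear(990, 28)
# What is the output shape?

Input shape: (25, 448, 990)
Output shape: (25, 448, 28)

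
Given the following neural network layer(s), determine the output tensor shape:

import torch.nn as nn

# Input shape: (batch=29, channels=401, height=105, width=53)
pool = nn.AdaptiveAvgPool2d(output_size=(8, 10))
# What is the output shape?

Input shape: (29, 401, 105, 53)
Output shape: (29, 401, 8, 10)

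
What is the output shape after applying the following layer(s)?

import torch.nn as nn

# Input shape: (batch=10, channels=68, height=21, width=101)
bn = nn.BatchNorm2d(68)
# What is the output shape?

Input shape: (10, 68, 21, 101)
Output shape: (10, 68, 21, 101)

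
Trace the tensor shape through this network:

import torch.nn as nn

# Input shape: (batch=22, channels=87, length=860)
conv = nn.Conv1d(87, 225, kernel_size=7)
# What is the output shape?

Input shape: (22, 87, 860)
Output shape: (22, 225, 854)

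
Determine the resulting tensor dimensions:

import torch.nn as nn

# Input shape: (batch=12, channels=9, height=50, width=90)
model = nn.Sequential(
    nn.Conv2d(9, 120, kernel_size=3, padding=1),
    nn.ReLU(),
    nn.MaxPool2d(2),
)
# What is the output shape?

Input shape: (12, 9, 50, 90)
  -> after Conv2d: (12, 120, 50, 90)
  -> after ReLU: (12, 120, 50, 90)
Output shape: (12, 120, 25, 45)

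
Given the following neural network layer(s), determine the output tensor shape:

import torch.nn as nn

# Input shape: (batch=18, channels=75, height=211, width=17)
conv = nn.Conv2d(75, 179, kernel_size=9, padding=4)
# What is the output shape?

Input shape: (18, 75, 211, 17)
Output shape: (18, 179, 211, 17)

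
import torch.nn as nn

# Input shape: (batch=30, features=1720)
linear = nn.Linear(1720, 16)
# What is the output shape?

Input shape: (30, 1720)
Output shape: (30, 16)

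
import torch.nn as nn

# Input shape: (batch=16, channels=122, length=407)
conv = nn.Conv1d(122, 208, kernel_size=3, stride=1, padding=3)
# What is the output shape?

Input shape: (16, 122, 407)
Output shape: (16, 208, 411)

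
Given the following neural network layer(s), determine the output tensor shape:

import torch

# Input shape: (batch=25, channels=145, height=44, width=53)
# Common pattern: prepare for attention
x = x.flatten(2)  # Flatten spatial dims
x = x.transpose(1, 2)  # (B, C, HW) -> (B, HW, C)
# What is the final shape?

Input shape: (25, 145, 44, 53)
  -> after flatten(2): (25, 145, 2332)
Output shape: (25, 2332, 145)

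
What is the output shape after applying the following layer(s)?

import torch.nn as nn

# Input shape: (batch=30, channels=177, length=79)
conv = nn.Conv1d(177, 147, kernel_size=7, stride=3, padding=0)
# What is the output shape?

Input shape: (30, 177, 79)
Output shape: (30, 147, 25)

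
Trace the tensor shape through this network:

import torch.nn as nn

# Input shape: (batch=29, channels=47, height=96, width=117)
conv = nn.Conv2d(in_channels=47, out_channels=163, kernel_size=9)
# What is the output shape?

Input shape: (29, 47, 96, 117)
Output shape: (29, 163, 88, 109)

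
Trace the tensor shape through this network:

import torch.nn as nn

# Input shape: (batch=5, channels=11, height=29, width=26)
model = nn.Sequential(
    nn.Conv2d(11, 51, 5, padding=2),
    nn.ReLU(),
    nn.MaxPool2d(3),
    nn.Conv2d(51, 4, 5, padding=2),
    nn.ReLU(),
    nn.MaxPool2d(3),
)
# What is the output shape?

Input shape: (5, 11, 29, 26)
  -> after first Conv2d: (5, 51, 29, 26)
  -> after first MaxPool2d: (5, 51, 9, 8)
  -> after second Conv2d: (5, 4, 9, 8)
Output shape: (5, 4, 3, 2)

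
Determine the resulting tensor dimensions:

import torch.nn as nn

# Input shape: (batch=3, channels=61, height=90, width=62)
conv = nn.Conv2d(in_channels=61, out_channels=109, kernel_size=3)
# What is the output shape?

Input shape: (3, 61, 90, 62)
Output shape: (3, 109, 88, 60)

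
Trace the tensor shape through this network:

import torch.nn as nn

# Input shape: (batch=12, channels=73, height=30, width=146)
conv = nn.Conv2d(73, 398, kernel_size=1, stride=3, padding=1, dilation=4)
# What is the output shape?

Input shape: (12, 73, 30, 146)
Output shape: (12, 398, 11, 50)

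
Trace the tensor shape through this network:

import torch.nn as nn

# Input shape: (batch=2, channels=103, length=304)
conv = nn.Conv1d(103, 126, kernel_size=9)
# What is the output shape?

Input shape: (2, 103, 304)
Output shape: (2, 126, 296)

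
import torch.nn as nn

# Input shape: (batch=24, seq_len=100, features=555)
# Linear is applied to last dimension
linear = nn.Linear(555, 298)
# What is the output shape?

Input shape: (24, 100, 555)
Output shape: (24, 100, 298)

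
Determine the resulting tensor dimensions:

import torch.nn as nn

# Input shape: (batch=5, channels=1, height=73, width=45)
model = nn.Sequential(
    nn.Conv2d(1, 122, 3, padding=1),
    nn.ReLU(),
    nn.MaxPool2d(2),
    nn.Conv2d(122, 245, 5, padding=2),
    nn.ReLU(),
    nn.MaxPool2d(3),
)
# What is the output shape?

Input shape: (5, 1, 73, 45)
  -> after first Conv2d: (5, 122, 73, 45)
  -> after first MaxPool2d: (5, 122, 36, 22)
  -> after second Conv2d: (5, 245, 36, 22)
Output shape: (5, 245, 12, 7)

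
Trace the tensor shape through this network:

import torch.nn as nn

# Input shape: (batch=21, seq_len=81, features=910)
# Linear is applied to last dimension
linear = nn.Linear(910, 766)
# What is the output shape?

Input shape: (21, 81, 910)
Output shape: (21, 81, 766)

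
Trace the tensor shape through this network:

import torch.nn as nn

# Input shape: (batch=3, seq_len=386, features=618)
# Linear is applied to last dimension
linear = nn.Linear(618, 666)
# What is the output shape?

Input shape: (3, 386, 618)
Output shape: (3, 386, 666)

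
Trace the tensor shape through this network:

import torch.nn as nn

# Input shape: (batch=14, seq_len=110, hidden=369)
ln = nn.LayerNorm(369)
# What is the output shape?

Input shape: (14, 110, 369)
Output shape: (14, 110, 369)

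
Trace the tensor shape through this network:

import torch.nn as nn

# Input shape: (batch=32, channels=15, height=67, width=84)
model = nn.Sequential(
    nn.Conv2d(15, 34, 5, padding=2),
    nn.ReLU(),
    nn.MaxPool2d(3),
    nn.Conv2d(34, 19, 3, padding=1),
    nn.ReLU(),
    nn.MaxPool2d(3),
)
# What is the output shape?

Input shape: (32, 15, 67, 84)
  -> after first Conv2d: (32, 34, 67, 84)
  -> after first MaxPool2d: (32, 34, 22, 28)
  -> after second Conv2d: (32, 19, 22, 28)
Output shape: (32, 19, 7, 9)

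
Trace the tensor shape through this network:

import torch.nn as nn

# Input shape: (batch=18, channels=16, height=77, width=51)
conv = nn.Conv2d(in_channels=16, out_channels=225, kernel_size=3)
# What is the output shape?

Input shape: (18, 16, 77, 51)
Output shape: (18, 225, 75, 49)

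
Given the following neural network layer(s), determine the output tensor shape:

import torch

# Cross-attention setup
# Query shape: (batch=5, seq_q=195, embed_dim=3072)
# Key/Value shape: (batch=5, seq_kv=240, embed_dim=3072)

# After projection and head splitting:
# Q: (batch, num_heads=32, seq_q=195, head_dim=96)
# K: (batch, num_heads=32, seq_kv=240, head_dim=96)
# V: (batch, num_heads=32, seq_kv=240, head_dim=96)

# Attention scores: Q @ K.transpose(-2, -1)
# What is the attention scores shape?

Input shape: (5, 195, 3072)
Output shape: (5, 32, 195, 240)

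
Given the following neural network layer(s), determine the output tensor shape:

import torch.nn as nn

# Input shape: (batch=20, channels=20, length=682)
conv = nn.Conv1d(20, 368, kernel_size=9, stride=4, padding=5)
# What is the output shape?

Input shape: (20, 20, 682)
Output shape: (20, 368, 171)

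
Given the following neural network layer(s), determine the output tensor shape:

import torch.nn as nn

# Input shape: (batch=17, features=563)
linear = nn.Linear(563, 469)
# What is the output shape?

Input shape: (17, 563)
Output shape: (17, 469)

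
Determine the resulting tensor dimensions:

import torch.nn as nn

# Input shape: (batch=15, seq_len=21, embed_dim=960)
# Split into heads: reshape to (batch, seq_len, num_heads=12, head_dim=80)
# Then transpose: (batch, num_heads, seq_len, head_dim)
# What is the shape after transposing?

Input shape: (15, 21, 960)
  -> after reshape: (15, 21, 12, 80)
Output shape: (15, 12, 21, 80)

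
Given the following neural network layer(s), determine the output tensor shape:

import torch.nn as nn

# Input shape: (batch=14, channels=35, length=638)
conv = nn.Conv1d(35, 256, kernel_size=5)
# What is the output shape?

Input shape: (14, 35, 638)
Output shape: (14, 256, 634)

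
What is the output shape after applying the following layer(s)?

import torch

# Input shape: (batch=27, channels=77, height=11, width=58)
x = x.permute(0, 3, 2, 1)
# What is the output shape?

Input shape: (27, 77, 11, 58)
Output shape: (27, 58, 11, 77)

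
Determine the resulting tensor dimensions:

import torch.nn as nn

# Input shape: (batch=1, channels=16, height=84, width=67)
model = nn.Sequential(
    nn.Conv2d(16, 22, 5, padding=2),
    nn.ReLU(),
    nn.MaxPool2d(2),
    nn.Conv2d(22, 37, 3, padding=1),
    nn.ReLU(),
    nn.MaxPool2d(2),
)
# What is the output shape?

Input shape: (1, 16, 84, 67)
  -> after first Conv2d: (1, 22, 84, 67)
  -> after first MaxPool2d: (1, 22, 42, 33)
  -> after second Conv2d: (1, 37, 42, 33)
Output shape: (1, 37, 21, 16)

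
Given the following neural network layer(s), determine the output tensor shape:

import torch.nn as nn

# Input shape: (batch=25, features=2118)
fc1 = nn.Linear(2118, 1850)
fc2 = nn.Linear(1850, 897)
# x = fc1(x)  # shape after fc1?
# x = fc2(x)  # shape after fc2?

Input shape: (25, 2118)
  -> after fc1: (25, 1850)
Output shape: (25, 897)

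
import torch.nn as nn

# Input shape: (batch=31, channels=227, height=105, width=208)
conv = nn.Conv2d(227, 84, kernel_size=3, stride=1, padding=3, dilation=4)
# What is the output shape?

Input shape: (31, 227, 105, 208)
Output shape: (31, 84, 103, 206)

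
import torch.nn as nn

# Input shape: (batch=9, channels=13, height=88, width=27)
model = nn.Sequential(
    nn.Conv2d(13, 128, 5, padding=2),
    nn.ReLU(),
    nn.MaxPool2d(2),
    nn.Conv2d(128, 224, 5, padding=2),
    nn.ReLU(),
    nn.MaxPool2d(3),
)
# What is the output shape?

Input shape: (9, 13, 88, 27)
  -> after first Conv2d: (9, 128, 88, 27)
  -> after first MaxPool2d: (9, 128, 44, 13)
  -> after second Conv2d: (9, 224, 44, 13)
Output shape: (9, 224, 14, 4)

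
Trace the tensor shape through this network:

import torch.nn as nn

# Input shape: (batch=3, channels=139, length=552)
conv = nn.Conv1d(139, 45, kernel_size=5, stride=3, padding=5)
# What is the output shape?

Input shape: (3, 139, 552)
Output shape: (3, 45, 186)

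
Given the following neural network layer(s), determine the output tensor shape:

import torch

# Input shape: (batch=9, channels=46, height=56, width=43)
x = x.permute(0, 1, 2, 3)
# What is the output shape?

Input shape: (9, 46, 56, 43)
Output shape: (9, 46, 56, 43)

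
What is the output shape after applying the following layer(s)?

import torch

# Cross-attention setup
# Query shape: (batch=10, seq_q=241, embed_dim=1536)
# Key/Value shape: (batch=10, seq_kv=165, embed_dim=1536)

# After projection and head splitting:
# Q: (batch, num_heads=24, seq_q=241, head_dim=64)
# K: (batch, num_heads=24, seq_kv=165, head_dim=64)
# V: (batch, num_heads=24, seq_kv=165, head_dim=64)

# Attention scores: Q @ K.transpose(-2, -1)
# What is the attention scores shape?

Input shape: (10, 241, 1536)
Output shape: (10, 24, 241, 165)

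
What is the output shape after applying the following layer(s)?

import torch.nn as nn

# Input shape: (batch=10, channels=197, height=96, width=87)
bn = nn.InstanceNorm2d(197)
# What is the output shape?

Input shape: (10, 197, 96, 87)
Output shape: (10, 197, 96, 87)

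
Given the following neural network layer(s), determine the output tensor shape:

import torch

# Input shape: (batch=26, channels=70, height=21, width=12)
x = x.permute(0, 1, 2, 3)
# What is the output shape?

Input shape: (26, 70, 21, 12)
Output shape: (26, 70, 21, 12)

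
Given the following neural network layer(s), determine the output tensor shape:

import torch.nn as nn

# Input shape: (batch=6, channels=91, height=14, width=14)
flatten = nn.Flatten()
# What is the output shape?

Input shape: (6, 91, 14, 14)
Output shape: (6, 17836)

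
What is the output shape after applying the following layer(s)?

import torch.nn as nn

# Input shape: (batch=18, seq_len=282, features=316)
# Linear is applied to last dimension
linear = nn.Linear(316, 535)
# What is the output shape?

Input shape: (18, 282, 316)
Output shape: (18, 282, 535)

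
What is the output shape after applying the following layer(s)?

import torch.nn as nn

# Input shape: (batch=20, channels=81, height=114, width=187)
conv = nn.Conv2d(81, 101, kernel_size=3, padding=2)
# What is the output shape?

Input shape: (20, 81, 114, 187)
Output shape: (20, 101, 116, 189)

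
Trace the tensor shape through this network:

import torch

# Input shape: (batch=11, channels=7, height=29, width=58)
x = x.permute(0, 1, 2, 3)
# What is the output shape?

Input shape: (11, 7, 29, 58)
Output shape: (11, 7, 29, 58)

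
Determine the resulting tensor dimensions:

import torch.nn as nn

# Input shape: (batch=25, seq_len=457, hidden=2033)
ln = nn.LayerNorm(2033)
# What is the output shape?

Input shape: (25, 457, 2033)
Output shape: (25, 457, 2033)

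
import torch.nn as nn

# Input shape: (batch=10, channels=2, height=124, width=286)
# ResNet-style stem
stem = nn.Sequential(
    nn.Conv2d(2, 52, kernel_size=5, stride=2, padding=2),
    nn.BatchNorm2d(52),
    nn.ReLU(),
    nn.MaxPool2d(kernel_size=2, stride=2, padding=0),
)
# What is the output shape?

Input shape: (10, 2, 124, 286)
  -> after Conv2d 5x5 stride=2: (10, 52, 62, 143)
Output shape: (10, 52, 31, 71)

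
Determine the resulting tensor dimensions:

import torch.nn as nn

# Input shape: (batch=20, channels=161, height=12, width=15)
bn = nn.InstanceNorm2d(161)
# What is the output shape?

Input shape: (20, 161, 12, 15)
Output shape: (20, 161, 12, 15)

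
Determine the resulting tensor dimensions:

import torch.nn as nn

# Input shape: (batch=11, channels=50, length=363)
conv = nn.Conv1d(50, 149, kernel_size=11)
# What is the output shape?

Input shape: (11, 50, 363)
Output shape: (11, 149, 353)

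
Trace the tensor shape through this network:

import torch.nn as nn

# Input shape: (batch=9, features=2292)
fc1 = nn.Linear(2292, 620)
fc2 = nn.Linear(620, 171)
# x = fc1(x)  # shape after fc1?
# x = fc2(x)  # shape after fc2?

Input shape: (9, 2292)
  -> after fc1: (9, 620)
Output shape: (9, 171)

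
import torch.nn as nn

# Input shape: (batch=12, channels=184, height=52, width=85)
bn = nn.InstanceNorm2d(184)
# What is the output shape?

Input shape: (12, 184, 52, 85)
Output shape: (12, 184, 52, 85)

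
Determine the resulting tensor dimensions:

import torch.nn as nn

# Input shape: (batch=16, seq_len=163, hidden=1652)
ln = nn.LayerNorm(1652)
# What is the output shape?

Input shape: (16, 163, 1652)
Output shape: (16, 163, 1652)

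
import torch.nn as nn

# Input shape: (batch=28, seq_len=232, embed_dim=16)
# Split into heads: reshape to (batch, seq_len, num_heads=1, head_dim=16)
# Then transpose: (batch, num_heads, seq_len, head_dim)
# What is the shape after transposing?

Input shape: (28, 232, 16)
  -> after reshape: (28, 232, 1, 16)
Output shape: (28, 1, 232, 16)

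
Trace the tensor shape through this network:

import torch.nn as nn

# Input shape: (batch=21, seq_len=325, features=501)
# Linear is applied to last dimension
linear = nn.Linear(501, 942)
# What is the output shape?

Input shape: (21, 325, 501)
Output shape: (21, 325, 942)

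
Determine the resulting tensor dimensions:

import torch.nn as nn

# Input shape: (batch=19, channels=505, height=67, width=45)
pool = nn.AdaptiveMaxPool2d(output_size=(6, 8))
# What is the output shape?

Input shape: (19, 505, 67, 45)
Output shape: (19, 505, 6, 8)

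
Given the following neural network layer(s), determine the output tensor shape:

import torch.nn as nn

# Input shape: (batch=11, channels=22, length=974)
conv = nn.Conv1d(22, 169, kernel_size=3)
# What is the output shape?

Input shape: (11, 22, 974)
Output shape: (11, 169, 972)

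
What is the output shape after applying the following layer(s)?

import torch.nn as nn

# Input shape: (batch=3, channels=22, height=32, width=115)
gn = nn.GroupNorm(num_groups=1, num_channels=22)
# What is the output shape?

Input shape: (3, 22, 32, 115)
Output shape: (3, 22, 32, 115)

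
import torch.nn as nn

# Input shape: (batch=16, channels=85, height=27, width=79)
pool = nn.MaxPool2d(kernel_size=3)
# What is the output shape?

Input shape: (16, 85, 27, 79)
Output shape: (16, 85, 9, 26)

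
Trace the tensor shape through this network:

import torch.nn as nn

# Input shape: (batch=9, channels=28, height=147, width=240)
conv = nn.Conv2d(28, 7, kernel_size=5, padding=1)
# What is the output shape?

Input shape: (9, 28, 147, 240)
Output shape: (9, 7, 145, 238)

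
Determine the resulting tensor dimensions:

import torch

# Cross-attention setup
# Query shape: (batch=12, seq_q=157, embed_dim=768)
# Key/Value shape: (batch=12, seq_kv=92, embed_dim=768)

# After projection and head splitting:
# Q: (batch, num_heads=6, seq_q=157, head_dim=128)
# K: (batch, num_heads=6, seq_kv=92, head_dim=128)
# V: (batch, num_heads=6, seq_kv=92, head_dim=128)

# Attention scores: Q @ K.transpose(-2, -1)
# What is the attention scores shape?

Input shape: (12, 157, 768)
Output shape: (12, 6, 157, 92)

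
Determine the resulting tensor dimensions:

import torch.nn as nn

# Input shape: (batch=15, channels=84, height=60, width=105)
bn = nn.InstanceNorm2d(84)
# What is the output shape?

Input shape: (15, 84, 60, 105)
Output shape: (15, 84, 60, 105)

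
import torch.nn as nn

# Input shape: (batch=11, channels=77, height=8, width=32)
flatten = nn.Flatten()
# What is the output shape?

Input shape: (11, 77, 8, 32)
Output shape: (11, 19712)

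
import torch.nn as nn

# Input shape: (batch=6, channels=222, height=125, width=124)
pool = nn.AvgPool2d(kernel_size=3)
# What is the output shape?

Input shape: (6, 222, 125, 124)
Output shape: (6, 222, 41, 41)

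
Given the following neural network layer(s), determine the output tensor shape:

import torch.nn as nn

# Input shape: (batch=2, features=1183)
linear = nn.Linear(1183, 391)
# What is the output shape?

Input shape: (2, 1183)
Output shape: (2, 391)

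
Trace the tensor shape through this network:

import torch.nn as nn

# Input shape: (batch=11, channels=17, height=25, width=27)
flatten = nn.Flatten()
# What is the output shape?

Input shape: (11, 17, 25, 27)
Output shape: (11, 11475)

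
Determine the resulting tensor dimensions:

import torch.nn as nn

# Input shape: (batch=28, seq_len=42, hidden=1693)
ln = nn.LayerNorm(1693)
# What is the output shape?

Input shape: (28, 42, 1693)
Output shape: (28, 42, 1693)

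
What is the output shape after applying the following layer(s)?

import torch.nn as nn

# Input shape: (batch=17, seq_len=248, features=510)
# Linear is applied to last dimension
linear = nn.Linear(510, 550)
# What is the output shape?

Input shape: (17, 248, 510)
Output shape: (17, 248, 550)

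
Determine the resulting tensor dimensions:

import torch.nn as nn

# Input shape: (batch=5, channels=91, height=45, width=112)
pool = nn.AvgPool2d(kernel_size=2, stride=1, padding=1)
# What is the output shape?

Input shape: (5, 91, 45, 112)
Output shape: (5, 91, 46, 113)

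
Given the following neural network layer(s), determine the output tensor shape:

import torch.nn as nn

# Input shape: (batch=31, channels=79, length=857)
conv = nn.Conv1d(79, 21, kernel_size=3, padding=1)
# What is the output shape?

Input shape: (31, 79, 857)
Output shape: (31, 21, 857)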